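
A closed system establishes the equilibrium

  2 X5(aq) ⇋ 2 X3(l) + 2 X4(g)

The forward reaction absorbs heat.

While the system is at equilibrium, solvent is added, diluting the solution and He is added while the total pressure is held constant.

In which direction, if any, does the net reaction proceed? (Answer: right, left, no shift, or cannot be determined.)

cannot be determined

Dilution lowers every aqueous concentration by the same factor. Δn_aq = 0 − 2 = -2, so the system shifts toward the side with more dissolved moles — to the left.
Adding inert gas at constant total pressure expands the volume and lowers every reacting partial pressure. With Δn_gas = 2 − 0 = +2, Q moves away from K toward the side with fewer gas moles, so the system shifts toward the side with more gas moles — to the right.
The individual effects push in opposite directions; without quantitative information the net direction cannot be determined.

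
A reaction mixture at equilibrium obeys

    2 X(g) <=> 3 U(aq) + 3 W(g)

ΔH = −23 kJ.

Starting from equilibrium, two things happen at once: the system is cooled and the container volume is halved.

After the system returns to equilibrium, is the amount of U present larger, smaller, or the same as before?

The forward reaction is exothermic. Lowering T favours the exothermic direction — shift to the right.
Gas moles: reactants 2, products 3 (Δn_gas = +1). Compression shifts the system toward the side with fewer moles of gas — to the left.
The two effects oppose each other, so the net shift — and hence the change in U — cannot be determined from the given information.

cannot be determined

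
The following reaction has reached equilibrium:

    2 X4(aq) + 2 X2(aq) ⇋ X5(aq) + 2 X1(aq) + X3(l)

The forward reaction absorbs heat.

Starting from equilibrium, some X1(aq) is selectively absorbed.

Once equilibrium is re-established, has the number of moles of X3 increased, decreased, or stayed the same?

Removing X1 (aq), a product, drives the reaction to the right.
The net shift is to the right. X3 is a product, so its amount increases.

increases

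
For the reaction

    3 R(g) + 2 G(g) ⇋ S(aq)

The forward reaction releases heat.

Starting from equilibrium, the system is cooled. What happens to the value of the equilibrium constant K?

increases

K depends on temperature via the van 't Hoff relation. The forward reaction is exothermic, so lowering T increases K.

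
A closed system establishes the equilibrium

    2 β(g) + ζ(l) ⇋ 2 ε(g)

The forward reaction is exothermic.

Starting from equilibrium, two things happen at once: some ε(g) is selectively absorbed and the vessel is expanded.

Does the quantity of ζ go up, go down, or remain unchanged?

Removing ε (g), a product, drives the reaction to the right.
Gas moles: reactants 2, products 2. Δn_gas = 0, so a volume change leaves Q equal to K — no shift from this change.
The net shift is to the right. ζ is a reactant, so its amount decreases.

decreases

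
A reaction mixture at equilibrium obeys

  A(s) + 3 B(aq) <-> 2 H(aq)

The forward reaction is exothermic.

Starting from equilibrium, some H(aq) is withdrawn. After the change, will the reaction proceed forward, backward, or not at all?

Removing H (aq), a product, drives the reaction to the right.

right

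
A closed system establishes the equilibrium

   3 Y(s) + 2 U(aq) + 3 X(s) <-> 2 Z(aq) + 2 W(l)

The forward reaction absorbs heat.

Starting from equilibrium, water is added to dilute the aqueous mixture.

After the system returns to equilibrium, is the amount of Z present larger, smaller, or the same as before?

unchanged

Dilution scales every aqueous concentration by the same factor. Δn_aq = 2 − 2 = 0, so Q is unchanged — no shift.
No net shift occurs, so the amount of Z is unchanged.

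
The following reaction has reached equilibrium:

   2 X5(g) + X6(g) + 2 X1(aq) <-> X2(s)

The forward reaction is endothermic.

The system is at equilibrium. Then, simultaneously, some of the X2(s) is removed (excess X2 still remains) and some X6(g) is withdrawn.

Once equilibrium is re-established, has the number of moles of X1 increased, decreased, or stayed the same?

X2 is a pure solid; its activity is 1 regardless of amount, so Q is unaffected — no shift from this change.
Removing X6 (g), a reactant, drives the reaction to the left.
The net shift is to the left. X1 is a reactant, so its amount increases.

increases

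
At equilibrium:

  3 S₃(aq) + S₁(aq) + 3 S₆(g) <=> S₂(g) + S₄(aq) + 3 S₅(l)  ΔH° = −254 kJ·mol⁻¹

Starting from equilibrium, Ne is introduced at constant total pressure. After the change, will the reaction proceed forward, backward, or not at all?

Adding inert gas at constant total pressure expands the volume and lowers every reacting partial pressure. With Δn_gas = 1 − 3 = -2, Q moves away from K toward the side with fewer gas moles, so the system shifts toward the side with more gas moles — to the left.

left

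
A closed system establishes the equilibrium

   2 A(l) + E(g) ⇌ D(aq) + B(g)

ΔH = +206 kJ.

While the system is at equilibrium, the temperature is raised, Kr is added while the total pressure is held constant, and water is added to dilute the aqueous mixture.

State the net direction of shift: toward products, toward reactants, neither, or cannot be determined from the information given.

The forward reaction is endothermic. Raising T favours the endothermic direction — shift to the right.
Adding inert gas at constant total pressure expands the volume, scaling every reacting partial pressure by the same factor. Δn_gas = 1 − 1 = 0, so Q is unchanged — no shift.
Dilution lowers every aqueous concentration by the same factor. Δn_aq = 1 − 0 = +1, so the system shifts toward the side with more dissolved moles — to the right.
Only the nonzero effect(s) matter; the net shift is to the right.

right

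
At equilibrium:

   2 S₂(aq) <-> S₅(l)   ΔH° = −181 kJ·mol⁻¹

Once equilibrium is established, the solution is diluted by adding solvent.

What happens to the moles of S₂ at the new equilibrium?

increases

Dilution lowers every aqueous concentration by the same factor. Δn_aq = 0 − 2 = -2, so the system shifts toward the side with more dissolved moles — to the left.
The net shift is to the left. S₂ is a reactant, so its amount increases.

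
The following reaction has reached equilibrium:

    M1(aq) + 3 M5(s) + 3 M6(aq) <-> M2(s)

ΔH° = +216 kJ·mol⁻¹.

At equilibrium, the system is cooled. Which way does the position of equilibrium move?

left

The forward reaction is endothermic. Lowering T favours the exothermic direction — shift to the left.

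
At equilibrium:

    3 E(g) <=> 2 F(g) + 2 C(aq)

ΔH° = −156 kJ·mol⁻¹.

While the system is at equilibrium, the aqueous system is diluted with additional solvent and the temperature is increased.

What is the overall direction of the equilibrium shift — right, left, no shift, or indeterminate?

cannot be determined

Dilution lowers every aqueous concentration by the same factor. Δn_aq = 2 − 0 = +2, so the system shifts toward the side with more dissolved moles — to the right.
The forward reaction is exothermic. Raising T favours the endothermic direction — shift to the left.
The individual effects push in opposite directions; without quantitative information the net direction cannot be determined.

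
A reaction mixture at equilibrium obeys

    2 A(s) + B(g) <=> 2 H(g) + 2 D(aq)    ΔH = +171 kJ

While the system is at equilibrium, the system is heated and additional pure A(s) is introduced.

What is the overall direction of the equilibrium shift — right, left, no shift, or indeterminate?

right

The forward reaction is endothermic. Raising T favours the endothermic direction — shift to the right.
A is a pure solid; its activity is 1 regardless of amount, so Q is unaffected — no shift from this change.
Only the nonzero effect(s) matter; the net shift is to the right.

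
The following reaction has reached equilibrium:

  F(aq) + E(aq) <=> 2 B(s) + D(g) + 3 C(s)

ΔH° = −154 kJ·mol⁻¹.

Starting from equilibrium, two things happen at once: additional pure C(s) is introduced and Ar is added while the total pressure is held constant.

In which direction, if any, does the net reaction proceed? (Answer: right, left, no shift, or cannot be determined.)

right

C is a pure solid; its activity is 1 regardless of amount, so Q is unaffected — no shift from this change.
Adding inert gas at constant total pressure expands the volume and lowers every reacting partial pressure. With Δn_gas = 1 − 0 = +1, Q moves away from K toward the side with fewer gas moles, so the system shifts toward the side with more gas moles — to the right.
Only the nonzero effect(s) matter; the net shift is to the right.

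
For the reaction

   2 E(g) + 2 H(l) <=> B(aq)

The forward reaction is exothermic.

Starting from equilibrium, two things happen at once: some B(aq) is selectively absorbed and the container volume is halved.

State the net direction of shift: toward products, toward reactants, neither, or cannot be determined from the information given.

right

Removing B (aq), a product, drives the reaction to the right.
Gas moles: reactants 2, products 0 (Δn_gas = -2). Compression shifts the system toward the side with fewer moles of gas — to the right.
All effects act in the same direction — net shift to the right.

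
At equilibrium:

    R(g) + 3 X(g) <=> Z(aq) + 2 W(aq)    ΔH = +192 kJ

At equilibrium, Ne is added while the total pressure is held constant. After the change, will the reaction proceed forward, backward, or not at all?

left

Adding inert gas at constant total pressure expands the volume and lowers every reacting partial pressure. With Δn_gas = 0 − 4 = -4, Q moves away from K toward the side with fewer gas moles, so the system shifts toward the side with more gas moles — to the left.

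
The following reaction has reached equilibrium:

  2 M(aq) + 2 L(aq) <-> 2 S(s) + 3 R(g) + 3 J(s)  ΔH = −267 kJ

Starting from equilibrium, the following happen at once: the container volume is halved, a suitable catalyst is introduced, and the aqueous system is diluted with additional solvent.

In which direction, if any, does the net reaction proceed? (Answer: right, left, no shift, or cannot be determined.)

left

Gas moles: reactants 0, products 3 (Δn_gas = +3). Compression shifts the system toward the side with fewer moles of gas — to the left.
A catalyst speeds both forward and reverse rates equally; it changes neither Q nor K — no shift from this change.
Dilution lowers every aqueous concentration by the same factor. Δn_aq = 0 − 4 = -4, so the system shifts toward the side with more dissolved moles — to the left.
Only the nonzero effect(s) matter; the net shift is to the left.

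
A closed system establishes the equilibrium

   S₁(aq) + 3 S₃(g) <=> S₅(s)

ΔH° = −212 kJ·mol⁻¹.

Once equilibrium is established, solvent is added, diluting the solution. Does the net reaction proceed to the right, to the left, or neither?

Dilution lowers every aqueous concentration by the same factor. Δn_aq = 0 − 1 = -1, so the system shifts toward the side with more dissolved moles — to the left.

left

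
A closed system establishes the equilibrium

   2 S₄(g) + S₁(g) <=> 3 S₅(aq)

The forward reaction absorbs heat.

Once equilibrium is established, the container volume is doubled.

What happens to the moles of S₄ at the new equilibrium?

increases

Gas moles: reactants 3, products 0 (Δn_gas = -3). Expansion shifts the system toward the side with more moles of gas — to the left.
The net shift is to the left. S₄ is a reactant, so its amount increases.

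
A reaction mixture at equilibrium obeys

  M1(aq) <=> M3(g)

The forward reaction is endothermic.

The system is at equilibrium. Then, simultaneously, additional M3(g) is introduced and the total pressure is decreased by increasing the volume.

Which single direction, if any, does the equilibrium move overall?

cannot be determined

Adding M3 (g), a product, drives the reaction to the left.
Gas moles: reactants 0, products 1 (Δn_gas = +1). Expansion shifts the system toward the side with more moles of gas — to the right.
The individual effects push in opposite directions; without quantitative information the net direction cannot be determined.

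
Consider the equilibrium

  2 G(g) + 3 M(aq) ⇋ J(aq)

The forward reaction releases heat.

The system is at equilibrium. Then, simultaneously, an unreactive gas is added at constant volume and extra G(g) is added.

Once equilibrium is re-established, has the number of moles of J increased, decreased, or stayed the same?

increases

At constant volume, adding an inert gas leaves every reacting species' partial pressure unchanged, so Q is unchanged — no shift from this change.
Adding G (g), a reactant, drives the reaction to the right.
The net shift is to the right. J is a product, so its amount increases.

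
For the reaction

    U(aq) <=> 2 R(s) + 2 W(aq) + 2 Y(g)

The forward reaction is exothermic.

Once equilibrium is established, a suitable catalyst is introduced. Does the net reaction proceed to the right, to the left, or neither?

no shift

A catalyst speeds both forward and reverse rates equally; it changes neither Q nor K — no shift from this change.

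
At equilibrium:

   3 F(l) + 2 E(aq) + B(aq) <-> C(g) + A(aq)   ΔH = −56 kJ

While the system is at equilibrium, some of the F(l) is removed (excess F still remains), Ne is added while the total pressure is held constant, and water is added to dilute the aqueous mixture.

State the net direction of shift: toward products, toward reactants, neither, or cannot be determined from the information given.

cannot be determined

F is a pure liquid; its activity is 1 regardless of amount, so Q is unaffected — no shift from this change.
Adding inert gas at constant total pressure expands the volume and lowers every reacting partial pressure. With Δn_gas = 1 − 0 = +1, Q moves away from K toward the side with fewer gas moles, so the system shifts toward the side with more gas moles — to the right.
Dilution lowers every aqueous concentration by the same factor. Δn_aq = 1 − 3 = -2, so the system shifts toward the side with more dissolved moles — to the left.
The individual effects push in opposite directions; without quantitative information the net direction cannot be determined.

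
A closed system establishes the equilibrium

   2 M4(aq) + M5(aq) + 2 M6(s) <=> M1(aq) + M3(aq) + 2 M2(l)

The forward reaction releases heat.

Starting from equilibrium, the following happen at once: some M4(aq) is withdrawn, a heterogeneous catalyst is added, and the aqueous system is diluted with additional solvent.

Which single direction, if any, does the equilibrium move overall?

Removing M4 (aq), a reactant, drives the reaction to the left.
A catalyst speeds both forward and reverse rates equally; it changes neither Q nor K — no shift from this change.
Dilution lowers every aqueous concentration by the same factor. Δn_aq = 2 − 3 = -1, so the system shifts toward the side with more dissolved moles — to the left.
Only the nonzero effect(s) matter; the net shift is to the left.

left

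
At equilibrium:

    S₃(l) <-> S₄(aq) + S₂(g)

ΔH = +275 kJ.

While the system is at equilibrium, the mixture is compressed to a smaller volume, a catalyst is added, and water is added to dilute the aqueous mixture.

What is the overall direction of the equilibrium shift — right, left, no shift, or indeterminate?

cannot be determined

Gas moles: reactants 0, products 1 (Δn_gas = +1). Compression shifts the system toward the side with fewer moles of gas — to the left.
A catalyst speeds both forward and reverse rates equally; it changes neither Q nor K — no shift from this change.
Dilution lowers every aqueous concentration by the same factor. Δn_aq = 1 − 0 = +1, so the system shifts toward the side with more dissolved moles — to the right.
The individual effects push in opposite directions; without quantitative information the net direction cannot be determined.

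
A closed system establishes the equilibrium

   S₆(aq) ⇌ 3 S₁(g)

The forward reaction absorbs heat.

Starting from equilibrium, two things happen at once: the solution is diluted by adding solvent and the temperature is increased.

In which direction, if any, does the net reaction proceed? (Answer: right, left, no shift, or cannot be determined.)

cannot be determined

Dilution lowers every aqueous concentration by the same factor. Δn_aq = 0 − 1 = -1, so the system shifts toward the side with more dissolved moles — to the left.
The forward reaction is endothermic. Raising T favours the endothermic direction — shift to the right.
The individual effects push in opposite directions; without quantitative information the net direction cannot be determined.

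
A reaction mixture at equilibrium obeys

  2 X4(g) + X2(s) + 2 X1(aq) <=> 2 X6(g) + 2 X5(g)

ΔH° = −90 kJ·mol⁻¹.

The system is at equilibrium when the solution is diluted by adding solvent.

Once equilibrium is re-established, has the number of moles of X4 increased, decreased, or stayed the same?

increases

Dilution lowers every aqueous concentration by the same factor. Δn_aq = 0 − 2 = -2, so the system shifts toward the side with more dissolved moles — to the left.
The net shift is to the left. X4 is a reactant, so its amount increases.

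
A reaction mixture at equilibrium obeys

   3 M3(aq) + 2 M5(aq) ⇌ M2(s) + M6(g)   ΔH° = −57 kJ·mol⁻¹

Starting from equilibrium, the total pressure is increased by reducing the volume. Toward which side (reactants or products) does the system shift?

Gas moles: reactants 0, products 1 (Δn_gas = +1). Compression shifts the system toward the side with fewer moles of gas — to the left.

left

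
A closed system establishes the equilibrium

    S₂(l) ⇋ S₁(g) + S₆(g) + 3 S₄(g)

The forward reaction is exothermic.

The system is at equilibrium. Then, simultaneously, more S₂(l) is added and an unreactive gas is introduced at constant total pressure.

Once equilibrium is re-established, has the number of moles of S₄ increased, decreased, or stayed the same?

S₂ is a pure liquid; its activity is 1 regardless of amount, so Q is unaffected — no shift from this change.
Adding inert gas at constant total pressure expands the volume and lowers every reacting partial pressure. With Δn_gas = 5 − 0 = +5, Q moves away from K toward the side with fewer gas moles, so the system shifts toward the side with more gas moles — to the right.
The net shift is to the right. S₄ is a product, so its amount increases.

increases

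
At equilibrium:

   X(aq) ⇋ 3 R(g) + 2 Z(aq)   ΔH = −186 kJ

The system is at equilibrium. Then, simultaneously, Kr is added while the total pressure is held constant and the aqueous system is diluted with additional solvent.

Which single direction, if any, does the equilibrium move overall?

Adding inert gas at constant total pressure expands the volume and lowers every reacting partial pressure. With Δn_gas = 3 − 0 = +3, Q moves away from K toward the side with fewer gas moles, so the system shifts toward the side with more gas moles — to the right.
Dilution lowers every aqueous concentration by the same factor. Δn_aq = 2 − 1 = +1, so the system shifts toward the side with more dissolved moles — to the right.
All effects act in the same direction — net shift to the right.

right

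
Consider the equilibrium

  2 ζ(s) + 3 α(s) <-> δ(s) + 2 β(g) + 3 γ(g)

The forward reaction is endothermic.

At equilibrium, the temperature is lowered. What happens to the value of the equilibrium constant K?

decreases

K depends on temperature via the van 't Hoff relation. The forward reaction is endothermic, so lowering T decreases K.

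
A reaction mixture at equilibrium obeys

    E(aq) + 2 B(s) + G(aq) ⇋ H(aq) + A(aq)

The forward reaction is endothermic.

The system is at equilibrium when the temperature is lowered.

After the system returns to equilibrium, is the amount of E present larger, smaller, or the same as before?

increases

The forward reaction is endothermic. Lowering T favours the exothermic direction — shift to the left.
The net shift is to the left. E is a reactant, so its amount increases.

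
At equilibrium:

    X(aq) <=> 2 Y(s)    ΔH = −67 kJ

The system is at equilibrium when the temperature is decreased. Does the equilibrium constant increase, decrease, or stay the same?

K depends on temperature via the van 't Hoff relation. The forward reaction is exothermic, so lowering T increases K.

increases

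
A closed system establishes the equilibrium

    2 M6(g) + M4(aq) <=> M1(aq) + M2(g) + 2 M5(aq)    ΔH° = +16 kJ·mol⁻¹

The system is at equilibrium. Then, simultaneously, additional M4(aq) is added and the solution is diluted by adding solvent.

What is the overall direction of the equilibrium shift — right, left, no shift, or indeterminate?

Adding M4 (aq), a reactant, drives the reaction to the right.
Dilution lowers every aqueous concentration by the same factor. Δn_aq = 3 − 1 = +2, so the system shifts toward the side with more dissolved moles — to the right.
All effects act in the same direction — net shift to the right.

right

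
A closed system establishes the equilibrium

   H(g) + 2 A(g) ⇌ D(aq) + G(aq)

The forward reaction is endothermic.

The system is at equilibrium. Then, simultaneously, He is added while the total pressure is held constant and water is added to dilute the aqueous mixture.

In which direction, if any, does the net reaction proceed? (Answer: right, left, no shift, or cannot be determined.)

Adding inert gas at constant total pressure expands the volume and lowers every reacting partial pressure. With Δn_gas = 0 − 3 = -3, Q moves away from K toward the side with fewer gas moles, so the system shifts toward the side with more gas moles — to the left.
Dilution lowers every aqueous concentration by the same factor. Δn_aq = 2 − 0 = +2, so the system shifts toward the side with more dissolved moles — to the right.
The individual effects push in opposite directions; without quantitative information the net direction cannot be determined.

cannot be determined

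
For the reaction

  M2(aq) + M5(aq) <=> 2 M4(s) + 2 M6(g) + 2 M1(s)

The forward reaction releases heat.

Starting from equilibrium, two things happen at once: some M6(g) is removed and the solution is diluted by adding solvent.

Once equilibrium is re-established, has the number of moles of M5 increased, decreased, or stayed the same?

cannot be determined

Removing M6 (g), a product, drives the reaction to the right.
Dilution lowers every aqueous concentration by the same factor. Δn_aq = 0 − 2 = -2, so the system shifts toward the side with more dissolved moles — to the left.
The two effects oppose each other, so the net shift — and hence the change in M5 — cannot be determined from the given information.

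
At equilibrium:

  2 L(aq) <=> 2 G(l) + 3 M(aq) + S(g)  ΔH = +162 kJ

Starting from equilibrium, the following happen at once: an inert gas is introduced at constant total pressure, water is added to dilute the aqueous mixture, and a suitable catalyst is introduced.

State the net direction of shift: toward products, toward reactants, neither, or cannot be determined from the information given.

right

Adding inert gas at constant total pressure expands the volume and lowers every reacting partial pressure. With Δn_gas = 1 − 0 = +1, Q moves away from K toward the side with fewer gas moles, so the system shifts toward the side with more gas moles — to the right.
Dilution lowers every aqueous concentration by the same factor. Δn_aq = 3 − 2 = +1, so the system shifts toward the side with more dissolved moles — to the right.
A catalyst speeds both forward and reverse rates equally; it changes neither Q nor K — no shift from this change.
Only the nonzero effect(s) matter; the net shift is to the right.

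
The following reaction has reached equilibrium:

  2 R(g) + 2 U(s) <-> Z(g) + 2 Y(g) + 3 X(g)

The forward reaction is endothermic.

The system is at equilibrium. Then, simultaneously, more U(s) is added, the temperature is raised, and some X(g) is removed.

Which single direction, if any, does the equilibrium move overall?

U is a pure solid; its activity is 1 regardless of amount, so Q is unaffected — no shift from this change.
The forward reaction is endothermic. Raising T favours the endothermic direction — shift to the right.
Removing X (g), a product, drives the reaction to the right.
Only the nonzero effect(s) matter; the net shift is to the right.

right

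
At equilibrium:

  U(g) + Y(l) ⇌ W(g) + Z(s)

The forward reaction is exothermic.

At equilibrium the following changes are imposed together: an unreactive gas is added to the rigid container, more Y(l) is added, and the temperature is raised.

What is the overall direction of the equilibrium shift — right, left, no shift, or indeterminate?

left

At constant volume, adding an inert gas leaves every reacting species' partial pressure unchanged, so Q is unchanged — no shift from this change.
Y is a pure liquid; its activity is 1 regardless of amount, so Q is unaffected — no shift from this change.
The forward reaction is exothermic. Raising T favours the endothermic direction — shift to the left.
Only the nonzero effect(s) matter; the net shift is to the left.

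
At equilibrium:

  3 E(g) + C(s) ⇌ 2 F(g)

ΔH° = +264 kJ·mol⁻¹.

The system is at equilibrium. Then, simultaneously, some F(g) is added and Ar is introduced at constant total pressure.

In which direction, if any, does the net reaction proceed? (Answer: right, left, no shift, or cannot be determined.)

Adding F (g), a product, drives the reaction to the left.
Adding inert gas at constant total pressure expands the volume and lowers every reacting partial pressure. With Δn_gas = 2 − 3 = -1, Q moves away from K toward the side with fewer gas moles, so the system shifts toward the side with more gas moles — to the left.
All effects act in the same direction — net shift to the left.

left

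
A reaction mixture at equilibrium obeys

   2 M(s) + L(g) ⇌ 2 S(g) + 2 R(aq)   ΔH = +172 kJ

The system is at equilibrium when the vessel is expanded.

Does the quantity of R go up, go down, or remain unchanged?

Gas moles: reactants 1, products 2 (Δn_gas = +1). Expansion shifts the system toward the side with more moles of gas — to the right.
The net shift is to the right. R is a product, so its amount increases.

increases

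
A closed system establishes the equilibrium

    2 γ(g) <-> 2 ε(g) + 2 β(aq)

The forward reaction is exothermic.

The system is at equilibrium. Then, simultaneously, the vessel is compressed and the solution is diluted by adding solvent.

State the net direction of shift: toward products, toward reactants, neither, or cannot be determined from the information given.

Gas moles: reactants 2, products 2. Δn_gas = 0, so a volume change leaves Q equal to K — no shift from this change.
Dilution lowers every aqueous concentration by the same factor. Δn_aq = 2 − 0 = +2, so the system shifts toward the side with more dissolved moles — to the right.
Only the nonzero effect(s) matter; the net shift is to the right.

right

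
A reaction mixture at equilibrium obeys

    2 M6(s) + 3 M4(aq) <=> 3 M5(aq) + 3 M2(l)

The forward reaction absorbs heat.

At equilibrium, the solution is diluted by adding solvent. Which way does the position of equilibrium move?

no shift

Dilution scales every aqueous concentration by the same factor. Δn_aq = 3 − 3 = 0, so Q is unchanged — no shift.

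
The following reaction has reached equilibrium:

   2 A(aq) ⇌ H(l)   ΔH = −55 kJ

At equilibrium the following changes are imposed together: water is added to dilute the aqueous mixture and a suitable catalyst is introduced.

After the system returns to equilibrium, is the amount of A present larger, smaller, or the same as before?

increases

Dilution lowers every aqueous concentration by the same factor. Δn_aq = 0 − 2 = -2, so the system shifts toward the side with more dissolved moles — to the left.
A catalyst speeds both forward and reverse rates equally; it changes neither Q nor K — no shift from this change.
The net shift is to the left. A is a reactant, so its amount increases.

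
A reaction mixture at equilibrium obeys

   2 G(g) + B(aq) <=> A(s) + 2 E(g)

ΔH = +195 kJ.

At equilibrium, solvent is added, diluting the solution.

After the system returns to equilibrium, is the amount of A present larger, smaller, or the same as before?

decreases

Dilution lowers every aqueous concentration by the same factor. Δn_aq = 0 − 1 = -1, so the system shifts toward the side with more dissolved moles — to the left.
The net shift is to the left. A is a product, so its amount decreases.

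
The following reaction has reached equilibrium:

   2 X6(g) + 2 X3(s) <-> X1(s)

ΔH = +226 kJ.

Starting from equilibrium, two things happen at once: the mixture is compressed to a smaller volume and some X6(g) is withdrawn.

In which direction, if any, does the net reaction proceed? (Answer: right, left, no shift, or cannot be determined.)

cannot be determined

Gas moles: reactants 2, products 0 (Δn_gas = -2). Compression shifts the system toward the side with fewer moles of gas — to the right.
Removing X6 (g), a reactant, drives the reaction to the left.
The individual effects push in opposite directions; without quantitative information the net direction cannot be determined.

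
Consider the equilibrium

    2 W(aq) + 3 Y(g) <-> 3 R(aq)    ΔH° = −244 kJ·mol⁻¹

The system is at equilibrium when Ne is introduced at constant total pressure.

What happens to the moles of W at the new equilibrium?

Adding inert gas at constant total pressure expands the volume and lowers every reacting partial pressure. With Δn_gas = 0 − 3 = -3, Q moves away from K toward the side with fewer gas moles, so the system shifts toward the side with more gas moles — to the left.
The net shift is to the left. W is a reactant, so its amount increases.

increases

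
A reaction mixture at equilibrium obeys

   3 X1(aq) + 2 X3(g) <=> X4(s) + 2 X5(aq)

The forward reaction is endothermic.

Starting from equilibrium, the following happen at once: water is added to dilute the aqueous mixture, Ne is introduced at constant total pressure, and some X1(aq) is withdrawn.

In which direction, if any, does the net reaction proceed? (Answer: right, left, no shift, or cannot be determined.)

left

Dilution lowers every aqueous concentration by the same factor. Δn_aq = 2 − 3 = -1, so the system shifts toward the side with more dissolved moles — to the left.
Adding inert gas at constant total pressure expands the volume and lowers every reacting partial pressure. With Δn_gas = 0 − 2 = -2, Q moves away from K toward the side with fewer gas moles, so the system shifts toward the side with more gas moles — to the left.
Removing X1 (aq), a reactant, drives the reaction to the left.
All effects act in the same direction — net shift to the left.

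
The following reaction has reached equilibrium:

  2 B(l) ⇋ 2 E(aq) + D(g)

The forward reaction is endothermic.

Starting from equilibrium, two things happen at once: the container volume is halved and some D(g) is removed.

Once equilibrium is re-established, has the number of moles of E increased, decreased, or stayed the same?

Gas moles: reactants 0, products 1 (Δn_gas = +1). Compression shifts the system toward the side with fewer moles of gas — to the left.
Removing D (g), a product, drives the reaction to the right.
The two effects oppose each other, so the net shift — and hence the change in E — cannot be determined from the given information.

cannot be determined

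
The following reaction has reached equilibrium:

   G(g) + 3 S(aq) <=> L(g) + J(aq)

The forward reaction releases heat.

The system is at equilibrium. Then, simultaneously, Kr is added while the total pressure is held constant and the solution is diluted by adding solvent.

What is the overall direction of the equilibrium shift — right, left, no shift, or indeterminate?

left

Adding inert gas at constant total pressure expands the volume, scaling every reacting partial pressure by the same factor. Δn_gas = 1 − 1 = 0, so Q is unchanged — no shift.
Dilution lowers every aqueous concentration by the same factor. Δn_aq = 1 − 3 = -2, so the system shifts toward the side with more dissolved moles — to the left.
Only the nonzero effect(s) matter; the net shift is to the left.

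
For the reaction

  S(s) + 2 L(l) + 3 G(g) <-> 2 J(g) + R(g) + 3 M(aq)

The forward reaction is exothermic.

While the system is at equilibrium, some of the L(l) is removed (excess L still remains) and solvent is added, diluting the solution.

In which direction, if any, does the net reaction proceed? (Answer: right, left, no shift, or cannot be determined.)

L is a pure liquid; its activity is 1 regardless of amount, so Q is unaffected — no shift from this change.
Dilution lowers every aqueous concentration by the same factor. Δn_aq = 3 − 0 = +3, so the system shifts toward the side with more dissolved moles — to the right.
Only the nonzero effect(s) matter; the net shift is to the right.

right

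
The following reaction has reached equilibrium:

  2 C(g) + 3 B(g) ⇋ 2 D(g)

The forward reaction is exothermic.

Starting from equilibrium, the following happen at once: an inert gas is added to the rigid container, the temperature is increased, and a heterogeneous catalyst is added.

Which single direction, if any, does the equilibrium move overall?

left

At constant volume, adding an inert gas leaves every reacting species' partial pressure unchanged, so Q is unchanged — no shift from this change.
The forward reaction is exothermic. Raising T favours the endothermic direction — shift to the left.
A catalyst speeds both forward and reverse rates equally; it changes neither Q nor K — no shift from this change.
Only the nonzero effect(s) matter; the net shift is to the left.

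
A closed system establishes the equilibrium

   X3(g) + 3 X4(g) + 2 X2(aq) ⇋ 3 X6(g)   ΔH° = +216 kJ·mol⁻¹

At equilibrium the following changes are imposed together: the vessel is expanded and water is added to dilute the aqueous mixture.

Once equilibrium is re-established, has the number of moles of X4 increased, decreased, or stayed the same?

increases

Gas moles: reactants 4, products 3 (Δn_gas = -1). Expansion shifts the system toward the side with more moles of gas — to the left.
Dilution lowers every aqueous concentration by the same factor. Δn_aq = 0 − 2 = -2, so the system shifts toward the side with more dissolved moles — to the left.
The net shift is to the left. X4 is a reactant, so its amount increases.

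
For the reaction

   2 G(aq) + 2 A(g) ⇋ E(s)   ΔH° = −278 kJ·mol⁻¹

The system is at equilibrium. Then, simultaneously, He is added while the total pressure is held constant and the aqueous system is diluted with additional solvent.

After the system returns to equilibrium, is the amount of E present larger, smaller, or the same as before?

decreases

Adding inert gas at constant total pressure expands the volume and lowers every reacting partial pressure. With Δn_gas = 0 − 2 = -2, Q moves away from K toward the side with fewer gas moles, so the system shifts toward the side with more gas moles — to the left.
Dilution lowers every aqueous concentration by the same factor. Δn_aq = 0 − 2 = -2, so the system shifts toward the side with more dissolved moles — to the left.
The net shift is to the left. E is a product, so its amount decreases.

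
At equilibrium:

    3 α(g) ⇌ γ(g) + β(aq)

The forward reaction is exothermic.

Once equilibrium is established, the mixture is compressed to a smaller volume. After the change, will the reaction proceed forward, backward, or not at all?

Gas moles: reactants 3, products 1 (Δn_gas = -2). Compression shifts the system toward the side with fewer moles of gas — to the right.

right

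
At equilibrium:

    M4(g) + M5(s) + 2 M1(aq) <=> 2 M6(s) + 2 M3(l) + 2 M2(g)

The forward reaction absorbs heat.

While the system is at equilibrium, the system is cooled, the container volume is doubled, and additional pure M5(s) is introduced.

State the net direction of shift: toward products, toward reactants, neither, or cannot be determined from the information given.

The forward reaction is endothermic. Lowering T favours the exothermic direction — shift to the left.
Gas moles: reactants 1, products 2 (Δn_gas = +1). Expansion shifts the system toward the side with more moles of gas — to the right.
M5 is a pure solid; its activity is 1 regardless of amount, so Q is unaffected — no shift from this change.
The individual effects push in opposite directions; without quantitative information the net direction cannot be determined.

cannot be determined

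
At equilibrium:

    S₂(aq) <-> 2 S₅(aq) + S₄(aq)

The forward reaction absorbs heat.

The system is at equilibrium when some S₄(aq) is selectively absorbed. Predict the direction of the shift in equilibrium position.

right

Removing S₄ (aq), a product, drives the reaction to the right.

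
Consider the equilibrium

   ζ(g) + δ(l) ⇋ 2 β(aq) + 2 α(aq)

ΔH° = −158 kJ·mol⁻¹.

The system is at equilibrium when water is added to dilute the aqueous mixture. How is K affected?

unchanged

The equilibrium constant depends only on temperature. This perturbation may move the position of equilibrium, but since T is unchanged, K itself is unchanged.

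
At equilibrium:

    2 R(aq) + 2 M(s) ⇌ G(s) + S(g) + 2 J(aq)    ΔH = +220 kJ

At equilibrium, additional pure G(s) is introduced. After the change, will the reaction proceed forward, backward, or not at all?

G is a pure solid; its activity is 1 regardless of amount, so Q is unaffected — no shift from this change.

no shift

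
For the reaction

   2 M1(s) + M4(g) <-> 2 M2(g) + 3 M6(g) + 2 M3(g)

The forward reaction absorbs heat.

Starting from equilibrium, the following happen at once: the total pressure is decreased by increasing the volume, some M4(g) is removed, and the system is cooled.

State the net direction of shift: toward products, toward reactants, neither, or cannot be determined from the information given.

Gas moles: reactants 1, products 7 (Δn_gas = +6). Expansion shifts the system toward the side with more moles of gas — to the right.
Removing M4 (g), a reactant, drives the reaction to the left.
The forward reaction is endothermic. Lowering T favours the exothermic direction — shift to the left.
The individual effects push in opposite directions; without quantitative information the net direction cannot be determined.

cannot be determined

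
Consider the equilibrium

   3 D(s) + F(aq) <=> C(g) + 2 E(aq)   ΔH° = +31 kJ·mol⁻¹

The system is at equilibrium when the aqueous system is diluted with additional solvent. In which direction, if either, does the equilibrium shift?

right

Dilution lowers every aqueous concentration by the same factor. Δn_aq = 2 − 1 = +1, so the system shifts toward the side with more dissolved moles — to the right.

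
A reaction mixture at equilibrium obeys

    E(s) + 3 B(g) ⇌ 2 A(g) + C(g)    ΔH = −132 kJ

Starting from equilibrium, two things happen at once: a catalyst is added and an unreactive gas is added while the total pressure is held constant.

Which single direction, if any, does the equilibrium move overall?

no shift

A catalyst speeds both forward and reverse rates equally; it changes neither Q nor K — no shift from this change.
Adding inert gas at constant total pressure expands the volume, scaling every reacting partial pressure by the same factor. Δn_gas = 3 − 3 = 0, so Q is unchanged — no shift.
None of the changes alters Q relative to K, so there is no net shift.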